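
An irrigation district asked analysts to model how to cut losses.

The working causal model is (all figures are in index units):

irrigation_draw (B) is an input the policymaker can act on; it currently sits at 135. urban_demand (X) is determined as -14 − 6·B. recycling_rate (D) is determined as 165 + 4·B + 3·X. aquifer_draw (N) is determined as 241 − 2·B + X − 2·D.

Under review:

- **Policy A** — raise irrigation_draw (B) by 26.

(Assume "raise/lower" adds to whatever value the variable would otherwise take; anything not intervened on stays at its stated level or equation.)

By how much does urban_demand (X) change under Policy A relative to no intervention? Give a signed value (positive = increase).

-156

Baseline:
  B = 135
  X = -14 − 6·135 = -824
Policy A (B + 26):
  B = 135 + 26 = 161
  X = -14 − 6·161 = -980
Change in X: -980 − (-824) = -156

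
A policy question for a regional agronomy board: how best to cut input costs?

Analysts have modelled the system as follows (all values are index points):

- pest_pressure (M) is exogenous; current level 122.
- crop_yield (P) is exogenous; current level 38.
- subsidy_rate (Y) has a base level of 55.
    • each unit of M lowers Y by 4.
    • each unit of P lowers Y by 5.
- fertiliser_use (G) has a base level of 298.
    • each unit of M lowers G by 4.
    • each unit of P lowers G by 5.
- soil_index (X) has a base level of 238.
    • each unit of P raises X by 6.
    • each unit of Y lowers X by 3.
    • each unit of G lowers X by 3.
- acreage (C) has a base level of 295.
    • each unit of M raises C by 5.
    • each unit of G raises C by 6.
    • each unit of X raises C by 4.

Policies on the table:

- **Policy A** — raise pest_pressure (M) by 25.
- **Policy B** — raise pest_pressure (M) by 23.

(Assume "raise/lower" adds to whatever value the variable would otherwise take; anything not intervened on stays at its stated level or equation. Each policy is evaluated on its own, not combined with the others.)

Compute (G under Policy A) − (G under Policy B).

Policy A (M + 25):
  M = 122 + 25 = 147
  P = 38
  G = 298 − 4·147 − 5·38 = -480
Policy B (M + 23):
  M = 122 + 23 = 145
  P = 38
  G = 298 − 4·145 − 5·38 = -472
G: -480 − (-472) = -8

-8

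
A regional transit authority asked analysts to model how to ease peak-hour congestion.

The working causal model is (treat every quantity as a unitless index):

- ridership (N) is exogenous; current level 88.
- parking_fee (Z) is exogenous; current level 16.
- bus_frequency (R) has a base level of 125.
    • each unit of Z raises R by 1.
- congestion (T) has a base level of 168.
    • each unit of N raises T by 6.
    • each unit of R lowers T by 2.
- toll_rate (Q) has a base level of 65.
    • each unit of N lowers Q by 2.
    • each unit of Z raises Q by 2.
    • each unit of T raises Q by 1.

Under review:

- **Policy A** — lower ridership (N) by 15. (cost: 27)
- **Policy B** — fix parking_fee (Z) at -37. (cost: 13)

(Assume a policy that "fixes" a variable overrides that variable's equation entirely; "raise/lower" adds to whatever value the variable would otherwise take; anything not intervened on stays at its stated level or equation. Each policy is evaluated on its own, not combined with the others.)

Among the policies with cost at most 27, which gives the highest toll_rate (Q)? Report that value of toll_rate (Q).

335

Policy A (N − 15):
  N = 88 − 15 = 73
  Z = 16
  R = 125 + 16 = 141
  T = 168 + 6·73 − 2·141 = 324
  Q = 65 − 2·73 + 2·16 + 324 = 275
Policy B (Z := -37):
  N = 88
  Z = -37
  R = 125 + (-37) = 88
  T = 168 + 6·88 − 2·88 = 520
  Q = 65 − 2·88 + 2·(-37) + 520 = 335
Comparing — Policy A: Q=275, Policy B: Q=335. Highest is 335 (Policy B).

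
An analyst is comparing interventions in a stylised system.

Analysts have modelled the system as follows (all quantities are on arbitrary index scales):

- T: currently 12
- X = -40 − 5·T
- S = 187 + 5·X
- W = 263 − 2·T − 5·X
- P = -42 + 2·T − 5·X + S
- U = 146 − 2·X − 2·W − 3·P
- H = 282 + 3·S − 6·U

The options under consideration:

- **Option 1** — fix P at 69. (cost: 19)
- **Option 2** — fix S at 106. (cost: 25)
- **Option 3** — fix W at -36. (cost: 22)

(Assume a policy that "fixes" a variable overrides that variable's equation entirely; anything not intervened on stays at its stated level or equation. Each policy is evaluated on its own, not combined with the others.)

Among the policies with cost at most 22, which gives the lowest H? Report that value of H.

-123

Option 1 (P := 69):
  T = 12
  X = -40 − 5·12 = -100
  S = 187 + 5·(-100) = -313
  W = 263 − 2·12 − 5·(-100) = 739
  P = 69
  U = 146 − 2·(-100) − 2·739 − 3·69 = -1339
  H = 282 + 3·(-313) − 6·(-1339) = 7377
Option 3 (W := -36):
  T = 12
  X = -40 − 5·12 = -100
  S = 187 + 5·(-100) = -313
  W = -36
  P = -42 + 2·12 − 5·(-100) + (-313) = 169
  U = 146 − 2·(-100) − 2·(-36) − 3·169 = -89
  H = 282 + 3·(-313) − 6·(-89) = -123
Comparing — Option 1: H=7377, Option 3: H=-123. Lowest is -123 (Option 3).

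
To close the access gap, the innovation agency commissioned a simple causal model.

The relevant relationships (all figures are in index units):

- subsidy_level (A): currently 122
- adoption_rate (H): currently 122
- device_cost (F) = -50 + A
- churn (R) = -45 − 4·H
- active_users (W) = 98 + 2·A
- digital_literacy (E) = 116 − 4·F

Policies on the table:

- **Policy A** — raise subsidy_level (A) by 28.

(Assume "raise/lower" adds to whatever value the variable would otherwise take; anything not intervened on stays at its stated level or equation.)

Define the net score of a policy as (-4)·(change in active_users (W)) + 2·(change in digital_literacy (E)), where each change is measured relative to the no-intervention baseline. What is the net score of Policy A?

Baseline:
  A = 122
  F = -50 + 122 = 72
  W = 98 + 2·122 = 342
  E = 116 − 4·72 = -172
Policy A (A + 28):
  A = 122 + 28 = 150
  F = -50 + 150 = 100
  W = 98 + 2·150 = 398
  E = 116 − 4·100 = -284
ΔW = 398 − 342 = 56; ΔE = -284 − (-172) = -112
Score = (-4)·56 + 2·(-112) = -448

-448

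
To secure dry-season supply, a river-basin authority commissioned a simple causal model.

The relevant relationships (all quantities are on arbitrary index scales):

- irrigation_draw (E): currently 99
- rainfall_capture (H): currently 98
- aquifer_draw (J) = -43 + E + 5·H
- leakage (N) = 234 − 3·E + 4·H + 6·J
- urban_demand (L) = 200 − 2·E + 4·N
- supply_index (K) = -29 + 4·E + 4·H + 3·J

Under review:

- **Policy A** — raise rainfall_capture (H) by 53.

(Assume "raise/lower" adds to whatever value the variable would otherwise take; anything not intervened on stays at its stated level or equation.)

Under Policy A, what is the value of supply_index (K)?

3404

Policy A (H + 53):
  E = 99
  H = 98 + 53 = 151
  J = -43 + 99 + 5·151 = 811
  K = -29 + 4·99 + 4·151 + 3·811 = 3404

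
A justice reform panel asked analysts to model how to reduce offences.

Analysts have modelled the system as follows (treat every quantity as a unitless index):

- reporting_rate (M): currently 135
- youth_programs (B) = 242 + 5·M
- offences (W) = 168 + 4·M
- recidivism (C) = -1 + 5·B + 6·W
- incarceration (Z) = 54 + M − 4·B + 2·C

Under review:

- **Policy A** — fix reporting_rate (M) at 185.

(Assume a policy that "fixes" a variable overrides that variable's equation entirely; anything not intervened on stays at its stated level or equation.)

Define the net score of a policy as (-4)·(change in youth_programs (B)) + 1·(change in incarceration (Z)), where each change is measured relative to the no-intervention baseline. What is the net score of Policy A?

2950

Baseline:
  M = 135
  B = 242 + 5·135 = 917
  W = 168 + 4·135 = 708
  C = -1 + 5·917 + 6·708 = 8832
  Z = 54 + 135 − 4·917 + 2·8832 = 14185
Policy A (M := 185):
  M = 185
  B = 242 + 5·185 = 1167
  W = 168 + 4·185 = 908
  C = -1 + 5·1167 + 6·908 = 11282
  Z = 54 + 185 − 4·1167 + 2·11282 = 18135
ΔB = 1167 − 917 = 250; ΔZ = 18135 − 14185 = 3950
Score = (-4)·250 + 1·3950 = 2950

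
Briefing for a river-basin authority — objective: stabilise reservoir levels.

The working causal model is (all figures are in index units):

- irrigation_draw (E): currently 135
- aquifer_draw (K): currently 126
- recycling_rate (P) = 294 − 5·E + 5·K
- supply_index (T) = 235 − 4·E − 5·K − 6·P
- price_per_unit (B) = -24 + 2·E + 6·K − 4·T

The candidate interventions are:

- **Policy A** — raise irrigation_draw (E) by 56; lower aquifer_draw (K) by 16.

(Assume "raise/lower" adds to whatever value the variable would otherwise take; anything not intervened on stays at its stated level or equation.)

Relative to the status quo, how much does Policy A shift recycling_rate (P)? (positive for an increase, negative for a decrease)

-360

Baseline:
  E = 135
  K = 126
  P = 294 − 5·135 + 5·126 = 249
Policy A (E + 56, K − 16):
  E = 135 + 56 = 191
  K = 126 − 16 = 110
  P = 294 − 5·191 + 5·110 = -111
Change in P: -111 − 249 = -360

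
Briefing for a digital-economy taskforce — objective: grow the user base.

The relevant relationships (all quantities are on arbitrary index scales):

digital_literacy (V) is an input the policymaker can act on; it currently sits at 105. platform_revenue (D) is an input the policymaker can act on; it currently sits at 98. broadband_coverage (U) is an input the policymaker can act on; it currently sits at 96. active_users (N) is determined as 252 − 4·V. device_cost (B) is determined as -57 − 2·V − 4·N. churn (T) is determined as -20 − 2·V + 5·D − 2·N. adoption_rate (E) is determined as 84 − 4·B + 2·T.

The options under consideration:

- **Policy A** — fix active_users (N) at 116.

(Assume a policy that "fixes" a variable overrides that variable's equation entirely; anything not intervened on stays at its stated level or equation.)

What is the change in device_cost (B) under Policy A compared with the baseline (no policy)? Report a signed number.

Baseline:
  V = 105
  N = 252 − 4·105 = -168
  B = -57 − 2·105 − 4·(-168) = 405
Policy A (N := 116):
  V = 105
  N = 116
  B = -57 − 2·105 − 4·116 = -731
Change in B: -731 − 405 = -1136

-1136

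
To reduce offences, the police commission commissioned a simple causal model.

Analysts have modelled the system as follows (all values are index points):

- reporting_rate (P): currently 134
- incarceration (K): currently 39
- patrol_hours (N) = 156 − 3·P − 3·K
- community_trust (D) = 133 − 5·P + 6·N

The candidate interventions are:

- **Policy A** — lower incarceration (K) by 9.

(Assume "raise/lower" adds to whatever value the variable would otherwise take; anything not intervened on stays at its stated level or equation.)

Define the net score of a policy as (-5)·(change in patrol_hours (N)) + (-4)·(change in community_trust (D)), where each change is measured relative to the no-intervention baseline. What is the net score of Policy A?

Baseline:
  P = 134
  K = 39
  N = 156 − 3·134 − 3·39 = -363
  D = 133 − 5·134 + 6·(-363) = -2715
Policy A (K − 9):
  P = 134
  K = 39 − 9 = 30
  N = 156 − 3·134 − 3·30 = -336
  D = 133 − 5·134 + 6·(-336) = -2553
ΔN = -336 − (-363) = 27; ΔD = -2553 − (-2715) = 162
Score = (-5)·27 + (-4)·162 = -783

-783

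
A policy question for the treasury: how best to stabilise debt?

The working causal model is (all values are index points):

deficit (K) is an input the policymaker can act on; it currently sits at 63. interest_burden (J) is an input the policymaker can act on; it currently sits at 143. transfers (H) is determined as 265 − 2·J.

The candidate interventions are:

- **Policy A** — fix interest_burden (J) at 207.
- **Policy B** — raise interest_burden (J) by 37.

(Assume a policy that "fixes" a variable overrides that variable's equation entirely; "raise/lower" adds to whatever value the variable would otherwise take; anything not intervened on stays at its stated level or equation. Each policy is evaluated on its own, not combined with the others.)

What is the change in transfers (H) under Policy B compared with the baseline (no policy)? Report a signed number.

-74

Baseline:
  J = 143
  H = 265 − 2·143 = -21
Policy B (J + 37):
  J = 143 + 37 = 180
  H = 265 − 2·180 = -95
Change in H: -95 − (-21) = -74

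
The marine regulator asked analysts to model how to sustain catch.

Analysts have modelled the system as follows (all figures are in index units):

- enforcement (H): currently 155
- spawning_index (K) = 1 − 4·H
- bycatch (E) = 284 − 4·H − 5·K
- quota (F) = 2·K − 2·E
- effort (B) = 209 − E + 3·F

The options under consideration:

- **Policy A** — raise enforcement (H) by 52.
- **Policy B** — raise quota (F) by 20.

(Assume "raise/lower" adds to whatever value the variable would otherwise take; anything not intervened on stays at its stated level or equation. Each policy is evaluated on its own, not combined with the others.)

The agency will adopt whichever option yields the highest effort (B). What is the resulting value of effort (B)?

Policy A (H + 52):
  H = 155 + 52 = 207
  K = 1 − 4·207 = -827
  E = 284 − 4·207 − 5·(-827) = 3591
  F = 0 + 2·(-827) − 2·3591 = -8836
  B = 209 − 3591 + 3·(-8836) = -29890
Policy B (F + 20):
  H = 155
  K = 1 − 4·155 = -619
  E = 284 − 4·155 − 5·(-619) = 2759
  F = 0 + 2·(-619) − 2·2759 (+20 from intervention) = -6736
  B = 209 − 2759 + 3·(-6736) = -22758
Comparing — Policy A: B=-29890, Policy B: B=-22758. Highest is -22758 (Policy B).

-22758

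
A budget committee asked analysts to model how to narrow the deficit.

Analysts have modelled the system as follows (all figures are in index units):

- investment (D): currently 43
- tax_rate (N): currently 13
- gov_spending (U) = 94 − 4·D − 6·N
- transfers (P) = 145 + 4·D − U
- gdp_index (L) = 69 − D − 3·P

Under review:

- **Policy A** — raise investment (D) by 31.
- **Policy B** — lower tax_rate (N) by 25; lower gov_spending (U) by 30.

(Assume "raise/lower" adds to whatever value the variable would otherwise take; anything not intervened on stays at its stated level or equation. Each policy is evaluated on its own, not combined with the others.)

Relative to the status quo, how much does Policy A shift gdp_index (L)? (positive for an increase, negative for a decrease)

-775

Baseline:
  D = 43
  N = 13
  U = 94 − 4·43 − 6·13 = -156
  P = 145 + 4·43 − (-156) = 473
  L = 69 − 43 − 3·473 = -1393
Policy A (D + 31):
  D = 43 + 31 = 74
  N = 13
  U = 94 − 4·74 − 6·13 = -280
  P = 145 + 4·74 − (-280) = 721
  L = 69 − 74 − 3·721 = -2168
Change in L: -2168 − (-1393) = -775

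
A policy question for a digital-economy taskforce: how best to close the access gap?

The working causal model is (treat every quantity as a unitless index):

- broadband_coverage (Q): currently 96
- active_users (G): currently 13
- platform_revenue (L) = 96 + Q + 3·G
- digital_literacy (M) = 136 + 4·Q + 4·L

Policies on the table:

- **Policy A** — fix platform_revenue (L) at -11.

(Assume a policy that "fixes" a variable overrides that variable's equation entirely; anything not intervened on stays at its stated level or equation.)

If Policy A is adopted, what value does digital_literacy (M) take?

Policy A (L := -11):
  Q = 96
  G = 13
  L = -11
  M = 136 + 4·96 + 4·(-11) = 476

476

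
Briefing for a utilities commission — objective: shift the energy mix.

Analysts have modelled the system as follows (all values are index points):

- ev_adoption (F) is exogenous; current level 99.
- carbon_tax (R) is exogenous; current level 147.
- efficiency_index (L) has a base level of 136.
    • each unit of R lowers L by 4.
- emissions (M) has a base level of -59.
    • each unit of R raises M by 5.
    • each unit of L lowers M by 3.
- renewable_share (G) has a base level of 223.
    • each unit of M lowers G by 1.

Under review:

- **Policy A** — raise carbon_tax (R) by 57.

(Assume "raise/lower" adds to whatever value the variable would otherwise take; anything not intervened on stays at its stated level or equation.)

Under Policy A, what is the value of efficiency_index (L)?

Policy A (R + 57):
  R = 147 + 57 = 204
  L = 136 − 4·204 = -680

-680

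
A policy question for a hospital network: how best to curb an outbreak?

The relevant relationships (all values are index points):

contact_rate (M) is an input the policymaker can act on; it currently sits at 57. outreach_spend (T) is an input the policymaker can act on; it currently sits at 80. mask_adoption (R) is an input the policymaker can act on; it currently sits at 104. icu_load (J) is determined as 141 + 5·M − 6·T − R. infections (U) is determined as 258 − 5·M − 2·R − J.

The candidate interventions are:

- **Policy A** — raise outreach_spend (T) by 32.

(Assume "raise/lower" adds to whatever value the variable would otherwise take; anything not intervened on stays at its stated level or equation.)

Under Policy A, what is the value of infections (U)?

Policy A (T + 32):
  M = 57
  T = 80 + 32 = 112
  R = 104
  J = 141 + 5·57 − 6·112 − 104 = -350
  U = 258 − 5·57 − 2·104 − (-350) = 115

115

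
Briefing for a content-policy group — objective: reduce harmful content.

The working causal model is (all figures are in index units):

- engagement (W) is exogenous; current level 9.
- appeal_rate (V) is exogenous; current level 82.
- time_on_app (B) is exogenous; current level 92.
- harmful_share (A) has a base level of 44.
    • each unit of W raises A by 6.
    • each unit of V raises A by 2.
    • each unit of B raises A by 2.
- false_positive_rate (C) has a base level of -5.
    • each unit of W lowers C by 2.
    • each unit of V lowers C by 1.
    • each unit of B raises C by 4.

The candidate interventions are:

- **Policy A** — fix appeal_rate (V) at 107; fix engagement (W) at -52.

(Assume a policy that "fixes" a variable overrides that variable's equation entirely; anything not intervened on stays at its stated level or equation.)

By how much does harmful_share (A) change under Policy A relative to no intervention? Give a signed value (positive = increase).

-316

Baseline:
  W = 9
  V = 82
  B = 92
  A = 44 + 6·9 + 2·82 + 2·92 = 446
Policy A (V := 107, W := -52):
  W = -52
  V = 107
  B = 92
  A = 44 + 6·(-52) + 2·107 + 2·92 = 130
Change in A: 130 − 446 = -316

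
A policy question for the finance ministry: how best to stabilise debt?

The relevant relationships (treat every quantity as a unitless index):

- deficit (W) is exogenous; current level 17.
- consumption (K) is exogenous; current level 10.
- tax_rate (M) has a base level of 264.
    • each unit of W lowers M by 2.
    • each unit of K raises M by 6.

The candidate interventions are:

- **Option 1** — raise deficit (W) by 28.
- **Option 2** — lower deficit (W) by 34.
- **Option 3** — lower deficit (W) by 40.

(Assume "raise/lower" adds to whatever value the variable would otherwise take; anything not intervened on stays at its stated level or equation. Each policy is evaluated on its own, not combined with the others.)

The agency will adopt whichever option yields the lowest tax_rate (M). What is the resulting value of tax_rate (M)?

234

Option 1 (W + 28):
  W = 17 + 28 = 45
  K = 10
  M = 264 − 2·45 + 6·10 = 234
Option 2 (W − 34):
  W = 17 − 34 = -17
  K = 10
  M = 264 − 2·(-17) + 6·10 = 358
Option 3 (W − 40):
  W = 17 − 40 = -23
  K = 10
  M = 264 − 2·(-23) + 6·10 = 370
Comparing — Option 1: M=234, Option 2: M=358, Option 3: M=370. Lowest is 234 (Option 1).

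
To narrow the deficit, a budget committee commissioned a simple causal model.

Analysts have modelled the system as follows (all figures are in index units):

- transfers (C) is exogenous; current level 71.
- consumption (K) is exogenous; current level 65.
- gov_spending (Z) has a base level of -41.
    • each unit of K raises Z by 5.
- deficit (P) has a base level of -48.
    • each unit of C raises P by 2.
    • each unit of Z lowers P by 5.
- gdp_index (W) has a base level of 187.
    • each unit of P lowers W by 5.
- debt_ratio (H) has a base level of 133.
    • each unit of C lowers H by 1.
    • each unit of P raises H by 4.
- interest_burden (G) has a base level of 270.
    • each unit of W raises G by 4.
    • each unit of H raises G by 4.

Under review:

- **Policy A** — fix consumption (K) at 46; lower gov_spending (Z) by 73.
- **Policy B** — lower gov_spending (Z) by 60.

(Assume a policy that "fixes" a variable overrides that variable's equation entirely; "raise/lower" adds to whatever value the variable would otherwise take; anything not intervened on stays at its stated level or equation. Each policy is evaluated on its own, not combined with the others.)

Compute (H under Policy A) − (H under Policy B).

Policy A (K := 46, Z − 73):
  C = 71
  K = 46
  Z = -41 + 5·46 (−73 from intervention) = 116
  P = -48 + 2·71 − 5·116 = -486
  H = 133 − 71 + 4·(-486) = -1882
Policy B (Z − 60):
  C = 71
  K = 65
  Z = -41 + 5·65 (−60 from intervention) = 224
  P = -48 + 2·71 − 5·224 = -1026
  H = 133 − 71 + 4·(-1026) = -4042
H: -1882 − (-4042) = 2160

2160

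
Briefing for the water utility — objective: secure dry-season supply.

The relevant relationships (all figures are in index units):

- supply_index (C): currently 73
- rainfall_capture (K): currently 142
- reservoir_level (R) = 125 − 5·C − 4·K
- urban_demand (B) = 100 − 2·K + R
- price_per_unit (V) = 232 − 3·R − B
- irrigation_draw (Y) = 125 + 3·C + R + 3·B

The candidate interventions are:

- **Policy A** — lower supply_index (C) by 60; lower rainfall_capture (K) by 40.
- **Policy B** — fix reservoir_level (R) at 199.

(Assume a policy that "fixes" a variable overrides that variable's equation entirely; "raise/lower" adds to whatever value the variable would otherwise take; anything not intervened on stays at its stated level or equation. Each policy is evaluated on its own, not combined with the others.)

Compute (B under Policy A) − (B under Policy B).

-467

Policy A (C − 60, K − 40):
  C = 73 − 60 = 13
  K = 142 − 40 = 102
  R = 125 − 5·13 − 4·102 = -348
  B = 100 − 2·102 + (-348) = -452
Policy B (R := 199):
  C = 73
  K = 142
  R = 199
  B = 100 − 2·142 + 199 = 15
B: -452 − 15 = -467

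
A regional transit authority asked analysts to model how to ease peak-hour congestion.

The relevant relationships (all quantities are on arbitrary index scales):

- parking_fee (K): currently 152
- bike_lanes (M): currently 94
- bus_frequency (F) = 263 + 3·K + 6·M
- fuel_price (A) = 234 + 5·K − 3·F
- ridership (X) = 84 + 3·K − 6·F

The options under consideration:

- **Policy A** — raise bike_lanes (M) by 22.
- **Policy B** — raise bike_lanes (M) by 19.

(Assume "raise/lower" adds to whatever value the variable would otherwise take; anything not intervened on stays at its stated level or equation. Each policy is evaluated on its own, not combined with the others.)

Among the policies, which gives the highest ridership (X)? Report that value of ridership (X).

Policy A (M + 22):
  K = 152
  M = 94 + 22 = 116
  F = 263 + 3·152 + 6·116 = 1415
  X = 84 + 3·152 − 6·1415 = -7950
Policy B (M + 19):
  K = 152
  M = 94 + 19 = 113
  F = 263 + 3·152 + 6·113 = 1397
  X = 84 + 3·152 − 6·1397 = -7842
Comparing — Policy A: X=-7950, Policy B: X=-7842. Highest is -7842 (Policy B).

-7842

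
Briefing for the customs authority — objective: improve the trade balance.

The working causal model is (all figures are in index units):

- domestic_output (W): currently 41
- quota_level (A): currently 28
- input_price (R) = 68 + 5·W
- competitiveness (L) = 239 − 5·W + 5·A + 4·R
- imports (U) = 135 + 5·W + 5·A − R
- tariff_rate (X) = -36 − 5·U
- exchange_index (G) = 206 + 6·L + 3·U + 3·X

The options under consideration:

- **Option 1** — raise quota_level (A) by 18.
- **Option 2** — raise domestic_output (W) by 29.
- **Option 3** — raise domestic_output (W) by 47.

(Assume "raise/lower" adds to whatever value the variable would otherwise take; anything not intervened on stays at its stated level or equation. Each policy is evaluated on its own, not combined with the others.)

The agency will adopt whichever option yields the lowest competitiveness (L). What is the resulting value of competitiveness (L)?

1356

Option 1 (A + 18):
  W = 41
  A = 28 + 18 = 46
  R = 68 + 5·41 = 273
  L = 239 − 5·41 + 5·46 + 4·273 = 1356
Option 2 (W + 29):
  W = 41 + 29 = 70
  A = 28
  R = 68 + 5·70 = 418
  L = 239 − 5·70 + 5·28 + 4·418 = 1701
Option 3 (W + 47):
  W = 41 + 47 = 88
  A = 28
  R = 68 + 5·88 = 508
  L = 239 − 5·88 + 5·28 + 4·508 = 1971
Comparing — Option 1: L=1356, Option 2: L=1701, Option 3: L=1971. Lowest is 1356 (Option 1).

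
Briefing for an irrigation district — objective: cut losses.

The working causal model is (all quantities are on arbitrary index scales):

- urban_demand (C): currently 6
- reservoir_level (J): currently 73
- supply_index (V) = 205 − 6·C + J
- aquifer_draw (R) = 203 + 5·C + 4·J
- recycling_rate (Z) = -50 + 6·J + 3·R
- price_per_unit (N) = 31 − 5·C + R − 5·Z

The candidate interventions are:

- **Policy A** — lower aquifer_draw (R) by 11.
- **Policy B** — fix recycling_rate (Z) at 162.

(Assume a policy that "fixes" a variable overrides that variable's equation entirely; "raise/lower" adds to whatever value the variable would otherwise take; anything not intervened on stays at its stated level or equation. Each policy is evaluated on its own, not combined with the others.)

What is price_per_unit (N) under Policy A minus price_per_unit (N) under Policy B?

-8851

Policy A (R − 11):
  C = 6
  J = 73
  R = 203 + 5·6 + 4·73 (−11 from intervention) = 514
  Z = -50 + 6·73 + 3·514 = 1930
  N = 31 − 5·6 + 514 − 5·1930 = -9135
Policy B (Z := 162):
  C = 6
  J = 73
  R = 203 + 5·6 + 4·73 = 525
  Z = 162
  N = 31 − 5·6 + 525 − 5·162 = -284
N: -9135 − (-284) = -8851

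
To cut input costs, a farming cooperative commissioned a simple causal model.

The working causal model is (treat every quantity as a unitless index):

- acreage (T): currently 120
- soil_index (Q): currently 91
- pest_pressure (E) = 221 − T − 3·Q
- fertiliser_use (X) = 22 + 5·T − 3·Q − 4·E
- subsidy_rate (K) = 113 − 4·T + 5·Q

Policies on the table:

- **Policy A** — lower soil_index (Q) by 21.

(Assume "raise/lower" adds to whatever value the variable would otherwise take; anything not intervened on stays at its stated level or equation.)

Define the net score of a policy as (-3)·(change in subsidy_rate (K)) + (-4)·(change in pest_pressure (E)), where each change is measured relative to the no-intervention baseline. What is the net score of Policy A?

63

Baseline:
  T = 120
  Q = 91
  E = 221 − 120 − 3·91 = -172
  K = 113 − 4·120 + 5·91 = 88
Policy A (Q − 21):
  T = 120
  Q = 91 − 21 = 70
  E = 221 − 120 − 3·70 = -109
  K = 113 − 4·120 + 5·70 = -17
ΔK = -17 − 88 = -105; ΔE = -109 − (-172) = 63
Score = (-3)·(-105) + (-4)·63 = 63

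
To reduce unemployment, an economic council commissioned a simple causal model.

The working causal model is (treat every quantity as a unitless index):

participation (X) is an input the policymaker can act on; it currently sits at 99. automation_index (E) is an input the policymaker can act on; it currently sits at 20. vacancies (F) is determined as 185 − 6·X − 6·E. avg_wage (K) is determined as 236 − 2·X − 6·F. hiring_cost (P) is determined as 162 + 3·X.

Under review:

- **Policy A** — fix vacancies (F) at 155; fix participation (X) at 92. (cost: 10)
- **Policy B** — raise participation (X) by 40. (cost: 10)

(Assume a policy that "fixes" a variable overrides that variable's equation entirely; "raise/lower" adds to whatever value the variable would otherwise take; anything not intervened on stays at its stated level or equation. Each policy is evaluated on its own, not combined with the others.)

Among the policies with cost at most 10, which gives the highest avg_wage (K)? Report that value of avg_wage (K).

Policy A (F := 155, X := 92):
  X = 92
  E = 20
  F = 155
  K = 236 − 2·92 − 6·155 = -878
Policy B (X + 40):
  X = 99 + 40 = 139
  E = 20
  F = 185 − 6·139 − 6·20 = -769
  K = 236 − 2·139 − 6·(-769) = 4572
Comparing — Policy A: K=-878, Policy B: K=4572. Highest is 4572 (Policy B).

4572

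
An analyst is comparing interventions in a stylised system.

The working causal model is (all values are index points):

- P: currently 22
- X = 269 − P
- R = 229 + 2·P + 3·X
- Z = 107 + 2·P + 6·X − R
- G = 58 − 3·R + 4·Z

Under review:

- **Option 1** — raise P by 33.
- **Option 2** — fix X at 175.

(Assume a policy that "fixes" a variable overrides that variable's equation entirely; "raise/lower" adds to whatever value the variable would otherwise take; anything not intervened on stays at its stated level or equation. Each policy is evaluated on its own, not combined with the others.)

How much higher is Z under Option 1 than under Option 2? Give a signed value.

Option 1 (P + 33):
  P = 22 + 33 = 55
  X = 269 − 55 = 214
  R = 229 + 2·55 + 3·214 = 981
  Z = 107 + 2·55 + 6·214 − 981 = 520
Option 2 (X := 175):
  P = 22
  X = 175
  R = 229 + 2·22 + 3·175 = 798
  Z = 107 + 2·22 + 6·175 − 798 = 403
Z: 520 − 403 = 117

117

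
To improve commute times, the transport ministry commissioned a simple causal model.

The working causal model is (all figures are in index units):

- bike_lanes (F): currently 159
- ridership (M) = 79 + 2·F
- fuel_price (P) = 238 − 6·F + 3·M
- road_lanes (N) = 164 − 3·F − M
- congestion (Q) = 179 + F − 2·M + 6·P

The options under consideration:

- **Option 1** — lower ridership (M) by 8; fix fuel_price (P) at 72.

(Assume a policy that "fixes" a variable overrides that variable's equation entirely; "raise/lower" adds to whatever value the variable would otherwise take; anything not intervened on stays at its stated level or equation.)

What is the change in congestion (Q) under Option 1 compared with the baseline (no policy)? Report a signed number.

-2402

Baseline:
  F = 159
  M = 79 + 2·159 = 397
  P = 238 − 6·159 + 3·397 = 475
  Q = 179 + 159 − 2·397 + 6·475 = 2394
Option 1 (M − 8, P := 72):
  F = 159
  M = 79 + 2·159 (−8 from intervention) = 389
  P = 72
  Q = 179 + 159 − 2·389 + 6·72 = -8
Change in Q: -8 − 2394 = -2402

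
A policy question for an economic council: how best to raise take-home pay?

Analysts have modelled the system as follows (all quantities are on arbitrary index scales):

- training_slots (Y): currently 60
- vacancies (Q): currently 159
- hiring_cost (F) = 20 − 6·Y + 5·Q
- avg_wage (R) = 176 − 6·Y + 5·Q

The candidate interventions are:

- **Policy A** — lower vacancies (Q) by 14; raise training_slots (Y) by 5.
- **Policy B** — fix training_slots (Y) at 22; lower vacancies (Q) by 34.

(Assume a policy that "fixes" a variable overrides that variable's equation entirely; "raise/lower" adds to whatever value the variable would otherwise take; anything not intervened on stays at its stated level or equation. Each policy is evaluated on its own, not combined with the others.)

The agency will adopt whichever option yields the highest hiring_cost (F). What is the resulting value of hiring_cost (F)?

Policy A (Q − 14, Y + 5):
  Y = 60 + 5 = 65
  Q = 159 − 14 = 145
  F = 20 − 6·65 + 5·145 = 355
Policy B (Y := 22, Q − 34):
  Y = 22
  Q = 159 − 34 = 125
  F = 20 − 6·22 + 5·125 = 513
Comparing — Policy A: F=355, Policy B: F=513. Highest is 513 (Policy B).

513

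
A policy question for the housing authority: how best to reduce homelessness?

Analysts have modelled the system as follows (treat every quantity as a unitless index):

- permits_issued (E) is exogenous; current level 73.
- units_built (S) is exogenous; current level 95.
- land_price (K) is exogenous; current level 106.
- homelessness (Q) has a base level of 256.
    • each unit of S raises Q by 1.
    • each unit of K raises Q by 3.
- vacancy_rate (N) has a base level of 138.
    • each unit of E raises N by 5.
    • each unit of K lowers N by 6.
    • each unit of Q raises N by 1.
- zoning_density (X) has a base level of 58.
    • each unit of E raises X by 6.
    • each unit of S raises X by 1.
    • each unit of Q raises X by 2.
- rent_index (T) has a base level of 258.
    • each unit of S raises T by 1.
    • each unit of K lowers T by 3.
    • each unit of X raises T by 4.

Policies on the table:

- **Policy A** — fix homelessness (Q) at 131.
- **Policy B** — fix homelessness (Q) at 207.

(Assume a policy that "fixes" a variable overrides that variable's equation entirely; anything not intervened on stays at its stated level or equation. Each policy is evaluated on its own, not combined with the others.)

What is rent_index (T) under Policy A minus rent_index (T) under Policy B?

Policy A (Q := 131):
  E = 73
  S = 95
  K = 106
  Q = 131
  X = 58 + 6·73 + 95 + 2·131 = 853
  T = 258 + 95 − 3·106 + 4·853 = 3447
Policy B (Q := 207):
  E = 73
  S = 95
  K = 106
  Q = 207
  X = 58 + 6·73 + 95 + 2·207 = 1005
  T = 258 + 95 − 3·106 + 4·1005 = 4055
T: 3447 − 4055 = -608

-608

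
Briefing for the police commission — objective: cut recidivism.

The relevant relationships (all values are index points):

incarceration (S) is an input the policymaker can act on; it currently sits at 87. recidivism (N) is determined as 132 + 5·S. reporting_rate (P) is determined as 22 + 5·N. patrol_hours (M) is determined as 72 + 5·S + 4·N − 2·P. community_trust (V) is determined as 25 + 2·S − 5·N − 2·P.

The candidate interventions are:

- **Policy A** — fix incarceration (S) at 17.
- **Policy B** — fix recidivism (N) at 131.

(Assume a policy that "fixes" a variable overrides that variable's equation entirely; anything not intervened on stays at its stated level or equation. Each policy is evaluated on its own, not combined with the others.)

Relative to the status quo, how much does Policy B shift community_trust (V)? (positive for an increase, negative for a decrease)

6540

Baseline:
  S = 87
  N = 132 + 5·87 = 567
  P = 22 + 5·567 = 2857
  V = 25 + 2·87 − 5·567 − 2·2857 = -8350
Policy B (N := 131):
  S = 87
  N = 131
  P = 22 + 5·131 = 677
  V = 25 + 2·87 − 5·131 − 2·677 = -1810
Change in V: -1810 − (-8350) = 6540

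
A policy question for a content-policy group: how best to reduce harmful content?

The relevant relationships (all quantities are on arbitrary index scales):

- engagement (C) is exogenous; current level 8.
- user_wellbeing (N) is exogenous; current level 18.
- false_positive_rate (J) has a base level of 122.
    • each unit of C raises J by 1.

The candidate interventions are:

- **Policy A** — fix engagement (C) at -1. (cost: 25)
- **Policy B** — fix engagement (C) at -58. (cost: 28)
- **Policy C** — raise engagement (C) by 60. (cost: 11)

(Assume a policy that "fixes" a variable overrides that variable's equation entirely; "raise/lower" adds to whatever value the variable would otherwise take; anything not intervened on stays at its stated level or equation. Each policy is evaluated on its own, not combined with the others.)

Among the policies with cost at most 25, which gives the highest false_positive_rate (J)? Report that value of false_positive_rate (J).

190

Policy A (C := -1):
  C = -1
  J = 122 + (-1) = 121
Policy C (C + 60):
  C = 8 + 60 = 68
  J = 122 + 68 = 190
Comparing — Policy A: J=121, Policy C: J=190. Highest is 190 (Policy C).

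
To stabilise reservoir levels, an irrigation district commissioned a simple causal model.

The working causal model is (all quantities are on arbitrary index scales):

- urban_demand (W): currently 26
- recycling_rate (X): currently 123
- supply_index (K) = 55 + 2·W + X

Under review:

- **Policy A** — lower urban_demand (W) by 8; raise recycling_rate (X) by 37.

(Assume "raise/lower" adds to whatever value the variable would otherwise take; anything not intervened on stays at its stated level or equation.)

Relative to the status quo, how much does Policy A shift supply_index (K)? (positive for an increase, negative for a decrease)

Baseline:
  W = 26
  X = 123
  K = 55 + 2·26 + 123 = 230
Policy A (W − 8, X + 37):
  W = 26 − 8 = 18
  X = 123 + 37 = 160
  K = 55 + 2·18 + 160 = 251
Change in K: 251 − 230 = 21

21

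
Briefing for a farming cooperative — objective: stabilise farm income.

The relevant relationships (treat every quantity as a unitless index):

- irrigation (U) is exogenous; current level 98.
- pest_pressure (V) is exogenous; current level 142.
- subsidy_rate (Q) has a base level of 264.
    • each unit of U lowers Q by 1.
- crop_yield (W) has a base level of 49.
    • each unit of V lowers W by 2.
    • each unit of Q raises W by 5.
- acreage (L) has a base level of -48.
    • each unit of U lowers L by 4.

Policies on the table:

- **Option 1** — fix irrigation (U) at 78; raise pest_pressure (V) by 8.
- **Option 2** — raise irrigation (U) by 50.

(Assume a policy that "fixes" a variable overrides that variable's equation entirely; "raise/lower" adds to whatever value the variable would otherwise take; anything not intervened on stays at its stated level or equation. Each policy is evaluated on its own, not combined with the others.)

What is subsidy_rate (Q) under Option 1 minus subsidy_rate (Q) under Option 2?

70

Option 1 (U := 78, V + 8):
  U = 78
  Q = 264 − 78 = 186
Option 2 (U + 50):
  U = 98 + 50 = 148
  Q = 264 − 148 = 116
Q: 186 − 116 = 70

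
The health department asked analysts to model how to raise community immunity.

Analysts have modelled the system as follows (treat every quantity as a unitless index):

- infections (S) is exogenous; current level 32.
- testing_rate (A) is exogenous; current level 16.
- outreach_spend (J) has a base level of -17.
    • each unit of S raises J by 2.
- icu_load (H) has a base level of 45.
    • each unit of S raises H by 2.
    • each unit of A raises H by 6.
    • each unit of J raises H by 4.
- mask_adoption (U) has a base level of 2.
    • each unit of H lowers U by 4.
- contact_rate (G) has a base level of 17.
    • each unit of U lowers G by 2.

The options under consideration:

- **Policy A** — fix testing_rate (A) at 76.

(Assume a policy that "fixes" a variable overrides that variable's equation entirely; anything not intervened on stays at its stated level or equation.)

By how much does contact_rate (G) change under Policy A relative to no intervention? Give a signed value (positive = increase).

2880

Baseline:
  S = 32
  A = 16
  J = -17 + 2·32 = 47
  H = 45 + 2·32 + 6·16 + 4·47 = 393
  U = 2 − 4·393 = -1570
  G = 17 − 2·(-1570) = 3157
Policy A (A := 76):
  S = 32
  A = 76
  J = -17 + 2·32 = 47
  H = 45 + 2·32 + 6·76 + 4·47 = 753
  U = 2 − 4·753 = -3010
  G = 17 − 2·(-3010) = 6037
Change in G: 6037 − 3157 = 2880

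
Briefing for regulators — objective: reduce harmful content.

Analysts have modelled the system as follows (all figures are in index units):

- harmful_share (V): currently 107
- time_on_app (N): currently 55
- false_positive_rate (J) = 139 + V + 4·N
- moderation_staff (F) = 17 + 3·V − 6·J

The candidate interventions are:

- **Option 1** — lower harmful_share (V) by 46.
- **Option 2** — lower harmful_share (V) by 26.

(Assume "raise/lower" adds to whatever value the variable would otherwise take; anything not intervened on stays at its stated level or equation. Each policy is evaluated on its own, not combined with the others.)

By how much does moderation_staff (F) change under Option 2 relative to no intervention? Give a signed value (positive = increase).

78

Baseline:
  V = 107
  N = 55
  J = 139 + 107 + 4·55 = 466
  F = 17 + 3·107 − 6·466 = -2458
Option 2 (V − 26):
  V = 107 − 26 = 81
  N = 55
  J = 139 + 81 + 4·55 = 440
  F = 17 + 3·81 − 6·440 = -2380
Change in F: -2380 − (-2458) = 78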